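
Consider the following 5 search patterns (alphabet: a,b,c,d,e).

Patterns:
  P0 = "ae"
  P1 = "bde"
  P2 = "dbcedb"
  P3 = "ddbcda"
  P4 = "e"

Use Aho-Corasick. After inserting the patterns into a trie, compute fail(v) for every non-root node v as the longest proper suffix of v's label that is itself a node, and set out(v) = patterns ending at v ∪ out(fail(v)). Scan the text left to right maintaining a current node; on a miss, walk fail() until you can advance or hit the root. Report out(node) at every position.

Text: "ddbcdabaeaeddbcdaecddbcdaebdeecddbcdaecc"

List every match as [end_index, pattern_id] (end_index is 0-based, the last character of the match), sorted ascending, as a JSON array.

Construct AC machine:
Trie (insert patterns):
  n0 'ε': a→1 b→3 d→6 e→17
  n1 'a': e→2
  n2 'ae': ·  [P0 ends]
  n3 'b': d→4
  n4 'bd': e→5
  n5 'bde': ·  [P1 ends]
  n6 'd': b→7 d→12
  n7 'db': c→8
  n8 'dbc': e→9
  n9 'dbce': d→10
  n10 'dbced': b→11
  n11 'dbcedb': ·  [P2 ends]
  n12 'dd': b→13
  n13 'ddb': c→14
  n14 'ddbc': d→15
  n15 'ddbcd': a→16
  n16 'ddbcda': ·  [P3 ends]
  n17 'e': ·  [P4 ends]

BFS fail/out derivation:
  n1('a'): parent n0 fail=0; on 'a' 0 → fail=0;  out ∅∪∅=∅
  n3('b'): parent n0 fail=0; on 'b' 0 → fail=0;  out ∅∪∅=∅
  n6('d'): parent n0 fail=0; on 'd' 0 → fail=0;  out ∅∪∅=∅
  n17('e'): parent n0 fail=0; on 'e' 0 → fail=0;  out {4}∪∅={4}
  n2('ae'): parent n1 fail=0; on 'e' 0 → fail=17;  out {0}∪{4}={0,4}
  n4('bd'): parent n3 fail=0; on 'd' 0 → fail=6;  out ∅∪∅=∅
  n7('db'): parent n6 fail=0; on 'b' 0 → fail=3;  out ∅∪∅=∅
  n12('dd'): parent n6 fail=0; on 'd' 0 → fail=6;  out ∅∪∅=∅
  n5('bde'): parent n4 fail=6; on 'e' 6→0 → fail=17;  out {1}∪{4}={1,4}
  n8('dbc'): parent n7 fail=3; on 'c' 3→0 → fail=0;  out ∅∪∅=∅
  n13('ddb'): parent n12 fail=6; on 'b' 6 → fail=7;  out ∅∪∅=∅
  n9('dbce'): parent n8 fail=0; on 'e' 0 → fail=17;  out ∅∪{4}={4}
  n14('ddbc'): parent n13 fail=7; on 'c' 7 → fail=8;  out ∅∪∅=∅
  n10('dbced'): parent n9 fail=17; on 'd' 17→0 → fail=6;  out ∅∪∅=∅
  n15('ddbcd'): parent n14 fail=8; on 'd' 8→0 → fail=6;  out ∅∪∅=∅
  n11('dbcedb'): parent n10 fail=6; on 'b' 6 → fail=7;  out {2}∪∅={2}
  n16('ddbcda'): parent n15 fail=6; on 'a' 6→0 → fail=1;  out {3}∪∅={3}

Text stream:
i=0 'd': node 0→6
i=1 'd': node 6→12
i=2 'b': node 12→13
i=3 'c': node 13→14
i=4 'd': node 14→15
i=5 'a': node 15→16  ** P3@[0:5]
i=6 'b': node 16→3 ·f
i=7 'a': node 3→1 ·f
i=8 'e': node 1→2  ** P0@[7:8],P4@[8:8]
i=9 'a': node 2→1 ·f
i=10 'e': node 1→2  ** P0@[9:10],P4@[10:10]
i=11 'd': node 2→6 ·f
i=12 'd': node 6→12
i=13 'b': node 12→13
i=14 'c': node 13→14
i=15 'd': node 14→15
i=16 'a': node 15→16  ** P3@[11:16]
i=17 'e': node 16→2 ·f  ** P0@[16:17],P4@[17:17]
i=18 'c': node 2→0 ·f
i=19 'd': node 0→6
i=20 'd': node 6→12
i=21 'b': node 12→13
i=22 'c': node 13→14
i=23 'd': node 14→15
i=24 'a': node 15→16  ** P3@[19:24]
i=25 'e': node 16→2 ·f  ** P0@[24:25],P4@[25:25]
i=26 'b': node 2→3 ·f
i=27 'd': node 3→4
i=28 'e': node 4→5  ** P1@[26:28],P4@[28:28]
i=29 'e': node 5→17 ·f  ** P4@[29:29]
i=30 'c': node 17→0 ·f
i=31 'd': node 0→6
i=32 'd': node 6→12
i=33 'b': node 12→13
i=34 'c': node 13→14
i=35 'd': node 14→15
i=36 'a': node 15→16  ** P3@[31:36]
i=37 'e': node 16→2 ·f  ** P0@[36:37],P4@[37:37]
i=38 'c': node 2→0 ·f
i=39 'c': node 0→0

Matches: [[5,3],[8,0],[8,4],[10,0],[10,4],[16,3],[17,0],[17,4],[24,3],[25,0],[25,4],[28,1],[28,4],[29,4],[36,3],[37,0],[37,4]]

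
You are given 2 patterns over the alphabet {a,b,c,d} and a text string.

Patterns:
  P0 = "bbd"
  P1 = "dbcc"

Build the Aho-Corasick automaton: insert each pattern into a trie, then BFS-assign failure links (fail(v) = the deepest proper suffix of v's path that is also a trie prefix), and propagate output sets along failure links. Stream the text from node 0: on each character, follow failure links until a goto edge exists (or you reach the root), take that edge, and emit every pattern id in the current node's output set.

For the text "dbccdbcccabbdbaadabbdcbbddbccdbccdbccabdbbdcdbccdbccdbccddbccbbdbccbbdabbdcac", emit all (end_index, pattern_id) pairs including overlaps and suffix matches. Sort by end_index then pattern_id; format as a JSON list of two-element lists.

Build:
Trie (insert patterns):
  n0 'ε': b→1 d→4
  n1 'b': b→2
  n2 'bb': d→3
  n3 'bbd': ·  ←P0
  n4 'd': b→5
  n5 'db': c→6
  n6 'dbc': c→7
  n7 'dbcc': ·  ←P1

BFS fail/out derivation:
  n1('b'): parent n0 fail=0; on 'b' 0 → fail=0;  out ∅∪∅=∅
  n4('d'): parent n0 fail=0; on 'd' 0 → fail=0;  out ∅∪∅=∅
  n2('bb'): parent n1 fail=0; on 'b' 0 → fail=1;  out ∅∪∅=∅
  n5('db'): parent n4 fail=0; on 'b' 0 → fail=1;  out ∅∪∅=∅
  n3('bbd'): parent n2 fail=1; on 'd' 1→0 → fail=4;  out {0}∪∅={0}
  n6('dbc'): parent n5 fail=1; on 'c' 1→0 → fail=0;  out ∅∪∅=∅
  n7('dbcc'): parent n6 fail=0; on 'c' 0 → fail=0;  out {1}∪∅={1}

Text stream:
pos 0 'd': at 4
pos 1 'b': at 5
pos 2 'c': at 6
pos 3 'c': at 7  → match P1@[0:3]
pos 4 'd': at 4 ·f
pos 5 'b': at 5
pos 6 'c': at 6
pos 7 'c': at 7  → match P1@[4:7]
pos 8 'c': at 0 ·f
pos 9 'a': at 0
pos 10 'b': at 1
pos 11 'b': at 2
pos 12 'd': at 3  → match P0@[10:12]
pos 13 'b': at 5 ·f
pos 14 'a': at 0 ·f
pos 15 'a': at 0
pos 16 'd': at 4
pos 17 'a': at 0 ·f
pos 18 'b': at 1
pos 19 'b': at 2
pos 20 'd': at 3  → match P0@[18:20]
pos 21 'c': at 0 ·f
pos 22 'b': at 1
pos 23 'b': at 2
pos 24 'd': at 3  → match P0@[22:24]
pos 25 'd': at 4 ·f
pos 26 'b': at 5
pos 27 'c': at 6
pos 28 'c': at 7  → match P1@[25:28]
pos 29 'd': at 4 ·f
pos 30 'b': at 5
pos 31 'c': at 6
pos 32 'c': at 7  → match P1@[29:32]
pos 33 'd': at 4 ·f
pos 34 'b': at 5
pos 35 'c': at 6
pos 36 'c': at 7  → match P1@[33:36]
pos 37 'a': at 0 ·f
pos 38 'b': at 1
pos 39 'd': at 4 ·f
pos 40 'b': at 5
pos 41 'b': at 2 ·f
pos 42 'd': at 3  → match P0@[40:42]
pos 43 'c': at 0 ·f
pos 44 'd': at 4
pos 45 'b': at 5
pos 46 'c': at 6
pos 47 'c': at 7  → match P1@[44:47]
pos 48 'd': at 4 ·f
pos 49 'b': at 5
pos 50 'c': at 6
pos 51 'c': at 7  → match P1@[48:51]
pos 52 'd': at 4 ·f
pos 53 'b': at 5
pos 54 'c': at 6
pos 55 'c': at 7  → match P1@[52:55]
pos 56 'd': at 4 ·f
pos 57 'd': at 4 ·f
pos 58 'b': at 5
pos 59 'c': at 6
pos 60 'c': at 7  → match P1@[57:60]
pos 61 'b': at 1 ·f
pos 62 'b': at 2
pos 63 'd': at 3  → match P0@[61:63]
pos 64 'b': at 5 ·f
pos 65 'c': at 6
pos 66 'c': at 7  → match P1@[63:66]
pos 67 'b': at 1 ·f
pos 68 'b': at 2
pos 69 'd': at 3  → match P0@[67:69]
pos 70 'a': at 0 ·f
pos 71 'b': at 1
pos 72 'b': at 2
pos 73 'd': at 3  → match P0@[71:73]
pos 74 'c': at 0 ·f
pos 75 'a': at 0
pos 76 'c': at 0

Matches: [[3,1],[7,1],[12,0],[20,0],[24,0],[28,1],[32,1],[36,1],[42,0],[47,1],[51,1],[55,1],[60,1],[63,0],[66,1],[69,0],[73,0]]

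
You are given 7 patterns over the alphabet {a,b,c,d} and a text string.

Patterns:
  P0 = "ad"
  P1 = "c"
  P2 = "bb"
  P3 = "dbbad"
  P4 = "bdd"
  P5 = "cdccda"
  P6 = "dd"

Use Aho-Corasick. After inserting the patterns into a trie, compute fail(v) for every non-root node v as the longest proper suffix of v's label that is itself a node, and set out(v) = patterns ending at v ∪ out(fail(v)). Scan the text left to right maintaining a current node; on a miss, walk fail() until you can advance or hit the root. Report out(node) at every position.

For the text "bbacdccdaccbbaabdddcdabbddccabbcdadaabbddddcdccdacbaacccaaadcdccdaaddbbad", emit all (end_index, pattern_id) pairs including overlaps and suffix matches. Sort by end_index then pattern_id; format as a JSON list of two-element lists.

Construct AC machine:
Trie nodes:
  0='ε' goto a→1 b→4 c→3 d→6
  1='a' goto d→2
  2='ad' goto ·  ←P0
  3='c' goto d→13  ←P1
  4='b' goto b→5 d→11
  5='bb' goto ·  ←P2
  6='d' goto b→7 d→18
  7='db' goto b→8
  8='dbb' goto a→9
  9='dbba' goto d→10
  10='dbbad' goto ·  ←P3
  11='bd' goto d→12
  12='bdd' goto ·  ←P4
  13='cd' goto c→14
  14='cdc' goto c→15
  15='cdcc' goto d→16
  16='cdccd' goto a→17
  17='cdccda' goto ·  ←P5
  18='dd' goto ·  ←P6

BFS fail/out derivation:
  fail(1) 'a': from fail(0)=0 chase 'a': 0 ⇒ 0;  out=∅∪out(0)=∅
  fail(3) 'c': from fail(0)=0 chase 'c': 0 ⇒ 0;  out={1}∪out(0)={1}
  fail(4) 'b': from fail(0)=0 chase 'b': 0 ⇒ 0;  out=∅∪out(0)=∅
  fail(6) 'd': from fail(0)=0 chase 'd': 0 ⇒ 0;  out=∅∪out(0)=∅
  fail(2) 'ad': from fail(1)=0 chase 'd': 0 ⇒ 6;  out={0}∪out(6)={0}
  fail(5) 'bb': from fail(4)=0 chase 'b': 0 ⇒ 4;  out={2}∪out(4)={2}
  fail(7) 'db': from fail(6)=0 chase 'b': 0 ⇒ 4;  out=∅∪out(4)=∅
  fail(11) 'bd': from fail(4)=0 chase 'd': 0 ⇒ 6;  out=∅∪out(6)=∅
  fail(13) 'cd': from fail(3)=0 chase 'd': 0 ⇒ 6;  out=∅∪out(6)=∅
  fail(18) 'dd': from fail(6)=0 chase 'd': 0 ⇒ 6;  out={6}∪out(6)={6}
  fail(8) 'dbb': from fail(7)=4 chase 'b': 4 ⇒ 5;  out=∅∪out(5)={2}
  fail(12) 'bdd': from fail(11)=6 chase 'd': 6 ⇒ 18;  out={4}∪out(18)={4,6}
  fail(14) 'cdc': from fail(13)=6 chase 'c': 6→0 ⇒ 3;  out=∅∪out(3)={1}
  fail(9) 'dbba': from fail(8)=5 chase 'a': 5→4→0 ⇒ 1;  out=∅∪out(1)=∅
  fail(15) 'cdcc': from fail(14)=3 chase 'c': 3→0 ⇒ 3;  out=∅∪out(3)={1}
  fail(10) 'dbbad': from fail(9)=1 chase 'd': 1 ⇒ 2;  out={3}∪out(2)={0,3}
  fail(16) 'cdccd': from fail(15)=3 chase 'd': 3 ⇒ 13;  out=∅∪out(13)=∅
  fail(17) 'cdccda': from fail(16)=13 chase 'a': 13→6→0 ⇒ 1;  out={5}∪out(1)={5}

Run:
[0] read 'b'  n0⇒n4
[1] read 'b'  n4⇒n5  → match P2@[0:1]
[2] read 'a'  n5⇒n1 (fail-walked)
[3] read 'c'  n1⇒n3 (fail-walked)  → match P1@[3:3]
[4] read 'd'  n3⇒n13
[5] read 'c'  n13⇒n14  → match P1@[5:5]
[6] read 'c'  n14⇒n15  → match P1@[6:6]
[7] read 'd'  n15⇒n16
[8] read 'a'  n16⇒n17  → match P5@[3:8]
[9] read 'c'  n17⇒n3 (fail-walked)  → match P1@[9:9]
[10] read 'c'  n3⇒n3 (fail-walked)  → match P1@[10:10]
[11] read 'b'  n3⇒n4 (fail-walked)
[12] read 'b'  n4⇒n5  → match P2@[11:12]
[13] read 'a'  n5⇒n1 (fail-walked)
[14] read 'a'  n1⇒n1 (fail-walked)
[15] read 'b'  n1⇒n4 (fail-walked)
[16] read 'd'  n4⇒n11
[17] read 'd'  n11⇒n12  → match P4@[15:17],P6@[16:17]
[18] read 'd'  n12⇒n18 (fail-walked)  → match P6@[17:18]
[19] read 'c'  n18⇒n3 (fail-walked)  → match P1@[19:19]
[20] read 'd'  n3⇒n13
[21] read 'a'  n13⇒n1 (fail-walked)
[22] read 'b'  n1⇒n4 (fail-walked)
[23] read 'b'  n4⇒n5  → match P2@[22:23]
[24] read 'd'  n5⇒n11 (fail-walked)
[25] read 'd'  n11⇒n12  → match P4@[23:25],P6@[24:25]
[26] read 'c'  n12⇒n3 (fail-walked)  → match P1@[26:26]
[27] read 'c'  n3⇒n3 (fail-walked)  → match P1@[27:27]
[28] read 'a'  n3⇒n1 (fail-walked)
[29] read 'b'  n1⇒n4 (fail-walked)
[30] read 'b'  n4⇒n5  → match P2@[29:30]
[31] read 'c'  n5⇒n3 (fail-walked)  → match P1@[31:31]
[32] read 'd'  n3⇒n13
[33] read 'a'  n13⇒n1 (fail-walked)
[34] read 'd'  n1⇒n2  → match P0@[33:34]
[35] read 'a'  n2⇒n1 (fail-walked)
[36] read 'a'  n1⇒n1 (fail-walked)
[37] read 'b'  n1⇒n4 (fail-walked)
[38] read 'b'  n4⇒n5  → match P2@[37:38]
[39] read 'd'  n5⇒n11 (fail-walked)
[40] read 'd'  n11⇒n12  → match P4@[38:40],P6@[39:40]
[41] read 'd'  n12⇒n18 (fail-walked)  → match P6@[40:41]
[42] read 'd'  n18⇒n18 (fail-walked)  → match P6@[41:42]
[43] read 'c'  n18⇒n3 (fail-walked)  → match P1@[43:43]
[44] read 'd'  n3⇒n13
[45] read 'c'  n13⇒n14  → match P1@[45:45]
[46] read 'c'  n14⇒n15  → match P1@[46:46]
[47] read 'd'  n15⇒n16
[48] read 'a'  n16⇒n17  → match P5@[43:48]
[49] read 'c'  n17⇒n3 (fail-walked)  → match P1@[49:49]
[50] read 'b'  n3⇒n4 (fail-walked)
[51] read 'a'  n4⇒n1 (fail-walked)
[52] read 'a'  n1⇒n1 (fail-walked)
[53] read 'c'  n1⇒n3 (fail-walked)  → match P1@[53:53]
[54] read 'c'  n3⇒n3 (fail-walked)  → match P1@[54:54]
[55] read 'c'  n3⇒n3 (fail-walked)  → match P1@[55:55]
[56] read 'a'  n3⇒n1 (fail-walked)
[57] read 'a'  n1⇒n1 (fail-walked)
[58] read 'a'  n1⇒n1 (fail-walked)
[59] read 'd'  n1⇒n2  → match P0@[58:59]
[60] read 'c'  n2⇒n3 (fail-walked)  → match P1@[60:60]
[61] read 'd'  n3⇒n13
[62] read 'c'  n13⇒n14  → match P1@[62:62]
[63] read 'c'  n14⇒n15  → match P1@[63:63]
[64] read 'd'  n15⇒n16
[65] read 'a'  n16⇒n17  → match P5@[60:65]
[66] read 'a'  n17⇒n1 (fail-walked)
[67] read 'd'  n1⇒n2  → match P0@[66:67]
[68] read 'd'  n2⇒n18 (fail-walked)  → match P6@[67:68]
[69] read 'b'  n18⇒n7 (fail-walked)
[70] read 'b'  n7⇒n8  → match P2@[69:70]
[71] read 'a'  n8⇒n9
[72] read 'd'  n9⇒n10  → match P0@[71:72],P3@[68:72]

Result: [[1,2],[3,1],[5,1],[6,1],[8,5],[9,1],[10,1],[12,2],[17,4],[17,6],[18,6],[19,1],[23,2],[25,4],[25,6],[26,1],[27,1],[30,2],[31,1],[34,0],[38,2],[40,4],[40,6],[41,6],[42,6],[43,1],[45,1],[46,1],[48,5],[49,1],[53,1],[54,1],[55,1],[59,0],[60,1],[62,1],[63,1],[65,5],[67,0],[68,6],[70,2],[72,0],[72,3]]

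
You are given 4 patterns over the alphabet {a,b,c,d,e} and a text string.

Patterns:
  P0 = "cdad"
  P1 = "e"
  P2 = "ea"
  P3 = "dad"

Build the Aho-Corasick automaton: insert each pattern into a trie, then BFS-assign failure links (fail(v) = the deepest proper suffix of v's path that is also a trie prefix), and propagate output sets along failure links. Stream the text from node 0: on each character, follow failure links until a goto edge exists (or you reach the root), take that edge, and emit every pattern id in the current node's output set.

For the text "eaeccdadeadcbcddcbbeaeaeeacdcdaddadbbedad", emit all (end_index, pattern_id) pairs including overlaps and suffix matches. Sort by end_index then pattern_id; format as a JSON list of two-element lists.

Construct AC machine:
Trie nodes:
  n0 'ε': c→1 d→7 e→5
  n1 'c': d→2
  n2 'cd': a→3
  n3 'cda': d→4
  n4 'cdad': ·  [P0 ends]
  n5 'e': a→6  [P1 ends]
  n6 'ea': ·  [P2 ends]
  n7 'd': a→8
  n8 'da': d→9
  n9 'dad': ·  [P3 ends]

Failure links (BFS by depth):
  fail(1) 'c': from fail(0)=0 chase 'c': 0 ⇒ 0;  out=∅∪out(0)=∅
  fail(5) 'e': from fail(0)=0 chase 'e': 0 ⇒ 0;  out={1}∪out(0)={1}
  fail(7) 'd': from fail(0)=0 chase 'd': 0 ⇒ 0;  out=∅∪out(0)=∅
  fail(2) 'cd': from fail(1)=0 chase 'd': 0 ⇒ 7;  out=∅∪out(7)=∅
  fail(6) 'ea': from fail(5)=0 chase 'a': 0 ⇒ 0;  out={2}∪out(0)={2}
  fail(8) 'da': from fail(7)=0 chase 'a': 0 ⇒ 0;  out=∅∪out(0)=∅
  fail(3) 'cda': from fail(2)=7 chase 'a': 7 ⇒ 8;  out=∅∪out(8)=∅
  fail(9) 'dad': from fail(8)=0 chase 'd': 0 ⇒ 7;  out={3}∪out(7)={3}
  fail(4) 'cdad': from fail(3)=8 chase 'd': 8 ⇒ 9;  out={0}∪out(9)={0,3}

Run:
pos 0 'e': at 5  → match P1@[0:0]
pos 1 'a': at 6  → match P2@[0:1]
pos 2 'e': at 5 (via fail)  → match P1@[2:2]
pos 3 'c': at 1 (via fail)
pos 4 'c': at 1 (via fail)
pos 5 'd': at 2
pos 6 'a': at 3
pos 7 'd': at 4  → match P0@[4:7],P3@[5:7]
pos 8 'e': at 5 (via fail)  → match P1@[8:8]
pos 9 'a': at 6  → match P2@[8:9]
pos 10 'd': at 7 (via fail)
pos 11 'c': at 1 (via fail)
pos 12 'b': at 0 (via fail)
pos 13 'c': at 1
pos 14 'd': at 2
pos 15 'd': at 7 (via fail)
pos 16 'c': at 1 (via fail)
pos 17 'b': at 0 (via fail)
pos 18 'b': at 0
pos 19 'e': at 5  → match P1@[19:19]
pos 20 'a': at 6  → match P2@[19:20]
pos 21 'e': at 5 (via fail)  → match P1@[21:21]
pos 22 'a': at 6  → match P2@[21:22]
pos 23 'e': at 5 (via fail)  → match P1@[23:23]
pos 24 'e': at 5 (via fail)  → match P1@[24:24]
pos 25 'a': at 6  → match P2@[24:25]
pos 26 'c': at 1 (via fail)
pos 27 'd': at 2
pos 28 'c': at 1 (via fail)
pos 29 'd': at 2
pos 30 'a': at 3
pos 31 'd': at 4  → match P0@[28:31],P3@[29:31]
pos 32 'd': at 7 (via fail)
pos 33 'a': at 8
pos 34 'd': at 9  → match P3@[32:34]
pos 35 'b': at 0 (via fail)
pos 36 'b': at 0
pos 37 'e': at 5  → match P1@[37:37]
pos 38 'd': at 7 (via fail)
pos 39 'a': at 8
pos 40 'd': at 9  → match P3@[38:40]

Result: [[0,1],[1,2],[2,1],[7,0],[7,3],[8,1],[9,2],[19,1],[20,2],[21,1],[22,2],[23,1],[24,1],[25,2],[31,0],[31,3],[34,3],[37,1],[40,3]]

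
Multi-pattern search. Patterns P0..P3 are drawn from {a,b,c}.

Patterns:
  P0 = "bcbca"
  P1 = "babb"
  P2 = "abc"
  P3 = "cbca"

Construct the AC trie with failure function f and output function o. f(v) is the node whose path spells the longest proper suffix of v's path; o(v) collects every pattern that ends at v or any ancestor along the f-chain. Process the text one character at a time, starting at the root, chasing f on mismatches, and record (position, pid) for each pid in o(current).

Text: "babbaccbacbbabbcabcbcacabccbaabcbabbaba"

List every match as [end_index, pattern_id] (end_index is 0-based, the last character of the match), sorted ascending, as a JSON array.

Construct AC machine:
Trie (insert patterns):
  n0 'ε': a→9 b→1 c→12
  n1 'b': a→6 c→2
  n2 'bc': b→3
  n3 'bcb': c→4
  n4 'bcbc': a→5
  n5 'bcbca': ·  ←P0
  n6 'ba': b→7
  n7 'bab': b→8
  n8 'babb': ·  ←P1
  n9 'a': b→10
  n10 'ab': c→11
  n11 'abc': ·  ←P2
  n12 'c': b→13
  n13 'cb': c→14
  n14 'cbc': a→15
  n15 'cbca': ·  ←P3

Failure links (BFS by depth):
  n1('b'): parent n0 fail=0; on 'b' 0 → fail=0;  out ∅∪∅=∅
  n9('a'): parent n0 fail=0; on 'a' 0 → fail=0;  out ∅∪∅=∅
  n12('c'): parent n0 fail=0; on 'c' 0 → fail=0;  out ∅∪∅=∅
  n2('bc'): parent n1 fail=0; on 'c' 0 → fail=12;  out ∅∪∅=∅
  n6('ba'): parent n1 fail=0; on 'a' 0 → fail=9;  out ∅∪∅=∅
  n10('ab'): parent n9 fail=0; on 'b' 0 → fail=1;  out ∅∪∅=∅
  n13('cb'): parent n12 fail=0; on 'b' 0 → fail=1;  out ∅∪∅=∅
  n3('bcb'): parent n2 fail=12; on 'b' 12 → fail=13;  out ∅∪∅=∅
  n7('bab'): parent n6 fail=9; on 'b' 9 → fail=10;  out ∅∪∅=∅
  n11('abc'): parent n10 fail=1; on 'c' 1 → fail=2;  out {2}∪∅={2}
  n14('cbc'): parent n13 fail=1; on 'c' 1 → fail=2;  out ∅∪∅=∅
  n4('bcbc'): parent n3 fail=13; on 'c' 13 → fail=14;  out ∅∪∅=∅
  n8('babb'): parent n7 fail=10; on 'b' 10→1→0 → fail=1;  out {1}∪∅={1}
  n15('cbca'): parent n14 fail=2; on 'a' 2→12→0 → fail=9;  out {3}∪∅={3}
  n5('bcbca'): parent n4 fail=14; on 'a' 14 → fail=15;  out {0}∪{3}={0,3}

Text stream:
i=0 'b': node 0→1
i=1 'a': node 1→6
i=2 'b': node 6→7
i=3 'b': node 7→8  emit P1@[0:3]
i=4 'a': node 8→6 (fail-walked)
i=5 'c': node 6→12 (fail-walked)
i=6 'c': node 12→12 (fail-walked)
i=7 'b': node 12→13
i=8 'a': node 13→6 (fail-walked)
i=9 'c': node 6→12 (fail-walked)
i=10 'b': node 12→13
i=11 'b': node 13→1 (fail-walked)
i=12 'a': node 1→6
i=13 'b': node 6→7
i=14 'b': node 7→8  emit P1@[11:14]
i=15 'c': node 8→2 (fail-walked)
i=16 'a': node 2→9 (fail-walked)
i=17 'b': node 9→10
i=18 'c': node 10→11  emit P2@[16:18]
i=19 'b': node 11→3 (fail-walked)
i=20 'c': node 3→4
i=21 'a': node 4→5  emit P0@[17:21],P3@[18:21]
i=22 'c': node 5→12 (fail-walked)
i=23 'a': node 12→9 (fail-walked)
i=24 'b': node 9→10
i=25 'c': node 10→11  emit P2@[23:25]
i=26 'c': node 11→12 (fail-walked)
i=27 'b': node 12→13
i=28 'a': node 13→6 (fail-walked)
i=29 'a': node 6→9 (fail-walked)
i=30 'b': node 9→10
i=31 'c': node 10→11  emit P2@[29:31]
i=32 'b': node 11→3 (fail-walked)
i=33 'a': node 3→6 (fail-walked)
i=34 'b': node 6→7
i=35 'b': node 7→8  emit P1@[32:35]
i=36 'a': node 8→6 (fail-walked)
i=37 'b': node 6→7
i=38 'a': node 7→6 (fail-walked)

Result: [[3,1],[14,1],[18,2],[21,0],[21,3],[25,2],[31,2],[35,1]]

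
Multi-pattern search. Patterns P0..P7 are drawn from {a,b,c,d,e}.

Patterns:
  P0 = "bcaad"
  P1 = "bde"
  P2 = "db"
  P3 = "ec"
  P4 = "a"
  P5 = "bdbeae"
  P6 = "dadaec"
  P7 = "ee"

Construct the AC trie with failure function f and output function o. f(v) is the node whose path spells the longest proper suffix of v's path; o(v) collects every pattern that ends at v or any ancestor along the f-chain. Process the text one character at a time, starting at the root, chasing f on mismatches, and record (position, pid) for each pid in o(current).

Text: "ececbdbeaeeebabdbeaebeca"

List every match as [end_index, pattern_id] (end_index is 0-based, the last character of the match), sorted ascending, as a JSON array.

Construct AC machine:
Trie (insert patterns):
  0='ε' goto a→12 b→1 d→8 e→10
  1='b' goto c→2 d→6
  2='bc' goto a→3
  3='bca' goto a→4
  4='bcaa' goto d→5
  5='bcaad' goto ·  ←P0
  6='bd' goto b→13 e→7
  7='bde' goto ·  ←P1
  8='d' goto a→17 b→9
  9='db' goto ·  ←P2
  10='e' goto c→11 e→22
  11='ec' goto ·  ←P3
  12='a' goto ·  ←P4
  13='bdb' goto e→14
  14='bdbe' goto a→15
  15='bdbea' goto e→16
  16='bdbeae' goto ·  ←P5
  17='da' goto d→18
  18='dad' goto a→19
  19='dada' goto e→20
  20='dadae' goto c→21
  21='dadaec' goto ·  ←P6
  22='ee' goto ·  ←P7

BFS fail/out derivation:
  fail(1) 'b': from fail(0)=0 chase 'b': 0 ⇒ 0;  out=∅∪out(0)=∅
  fail(8) 'd': from fail(0)=0 chase 'd': 0 ⇒ 0;  out=∅∪out(0)=∅
  fail(10) 'e': from fail(0)=0 chase 'e': 0 ⇒ 0;  out=∅∪out(0)=∅
  fail(12) 'a': from fail(0)=0 chase 'a': 0 ⇒ 0;  out={4}∪out(0)={4}
  fail(2) 'bc': from fail(1)=0 chase 'c': 0 ⇒ 0;  out=∅∪out(0)=∅
  fail(6) 'bd': from fail(1)=0 chase 'd': 0 ⇒ 8;  out=∅∪out(8)=∅
  fail(9) 'db': from fail(8)=0 chase 'b': 0 ⇒ 1;  out={2}∪out(1)={2}
  fail(11) 'ec': from fail(10)=0 chase 'c': 0 ⇒ 0;  out={3}∪out(0)={3}
  fail(17) 'da': from fail(8)=0 chase 'a': 0 ⇒ 12;  out=∅∪out(12)={4}
  fail(22) 'ee': from fail(10)=0 chase 'e': 0 ⇒ 10;  out={7}∪out(10)={7}
  fail(3) 'bca': from fail(2)=0 chase 'a': 0 ⇒ 12;  out=∅∪out(12)={4}
  fail(7) 'bde': from fail(6)=8 chase 'e': 8→0 ⇒ 10;  out={1}∪out(10)={1}
  fail(13) 'bdb': from fail(6)=8 chase 'b': 8 ⇒ 9;  out=∅∪out(9)={2}
  fail(18) 'dad': from fail(17)=12 chase 'd': 12→0 ⇒ 8;  out=∅∪out(8)=∅
  fail(4) 'bcaa': from fail(3)=12 chase 'a': 12→0 ⇒ 12;  out=∅∪out(12)={4}
  fail(14) 'bdbe': from fail(13)=9 chase 'e': 9→1→0 ⇒ 10;  out=∅∪out(10)=∅
  fail(19) 'dada': from fail(18)=8 chase 'a': 8 ⇒ 17;  out=∅∪out(17)={4}
  fail(5) 'bcaad': from fail(4)=12 chase 'd': 12→0 ⇒ 8;  out={0}∪out(8)={0}
  fail(15) 'bdbea': from fail(14)=10 chase 'a': 10→0 ⇒ 12;  out=∅∪out(12)={4}
  fail(20) 'dadae': from fail(19)=17 chase 'e': 17→12→0 ⇒ 10;  out=∅∪out(10)=∅
  fail(16) 'bdbeae': from fail(15)=12 chase 'e': 12→0 ⇒ 10;  out={5}∪out(10)={5}
  fail(21) 'dadaec': from fail(20)=10 chase 'c': 10 ⇒ 11;  out={6}∪out(11)={3,6}

Text stream:
i=0 'e': node 0→10
i=1 'c': node 10→11  → match P3@[0:1]
i=2 'e': node 11→10 (fail-walked)
i=3 'c': node 10→11  → match P3@[2:3]
i=4 'b': node 11→1 (fail-walked)
i=5 'd': node 1→6
i=6 'b': node 6→13  → match P2@[5:6]
i=7 'e': node 13→14
i=8 'a': node 14→15  → match P4@[8:8]
i=9 'e': node 15→16  → match P5@[4:9]
i=10 'e': node 16→22 (fail-walked)  → match P7@[9:10]
i=11 'e': node 22→22 (fail-walked)  → match P7@[10:11]
i=12 'b': node 22→1 (fail-walked)
i=13 'a': node 1→12 (fail-walked)  → match P4@[13:13]
i=14 'b': node 12→1 (fail-walked)
i=15 'd': node 1→6
i=16 'b': node 6→13  → match P2@[15:16]
i=17 'e': node 13→14
i=18 'a': node 14→15  → match P4@[18:18]
i=19 'e': node 15→16  → match P5@[14:19]
i=20 'b': node 16→1 (fail-walked)
i=21 'e': node 1→10 (fail-walked)
i=22 'c': node 10→11  → match P3@[21:22]
i=23 'a': node 11→12 (fail-walked)  → match P4@[23:23]

Result: [[1,3],[3,3],[6,2],[8,4],[9,5],[10,7],[11,7],[13,4],[16,2],[18,4],[19,5],[22,3],[23,4]]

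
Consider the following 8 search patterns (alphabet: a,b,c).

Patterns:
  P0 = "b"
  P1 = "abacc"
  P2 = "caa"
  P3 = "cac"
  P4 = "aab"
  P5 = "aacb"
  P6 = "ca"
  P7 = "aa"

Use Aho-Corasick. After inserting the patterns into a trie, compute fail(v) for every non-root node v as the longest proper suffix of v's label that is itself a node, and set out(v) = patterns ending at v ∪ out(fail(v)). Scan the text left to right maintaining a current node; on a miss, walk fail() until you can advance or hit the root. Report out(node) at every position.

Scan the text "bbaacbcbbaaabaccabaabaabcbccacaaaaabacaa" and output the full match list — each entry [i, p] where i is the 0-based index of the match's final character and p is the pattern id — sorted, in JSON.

Build automaton:
Trie (insert patterns):
  0='ε' goto a→2 b→1 c→7
  1='b' goto ·  [P0 ends]
  2='a' goto a→11 b→3
  3='ab' goto a→4
  4='aba' goto c→5
  5='abac' goto c→6
  6='abacc' goto ·  [P1 ends]
  7='c' goto a→8
  8='ca' goto a→9 c→10  [P6 ends]
  9='caa' goto ·  [P2 ends]
  10='cac' goto ·  [P3 ends]
  11='aa' goto b→12 c→13  [P7 ends]
  12='aab' goto ·  [P4 ends]
  13='aac' goto b→14
  14='aacb' goto ·  [P5 ends]

Failure links (BFS by depth):
  n1('b'): parent n0 fail=0; on 'b' 0 → fail=0;  out {0}∪∅={0}
  n2('a'): parent n0 fail=0; on 'a' 0 → fail=0;  out ∅∪∅=∅
  n7('c'): parent n0 fail=0; on 'c' 0 → fail=0;  out ∅∪∅=∅
  n3('ab'): parent n2 fail=0; on 'b' 0 → fail=1;  out ∅∪{0}={0}
  n8('ca'): parent n7 fail=0; on 'a' 0 → fail=2;  out {6}∪∅={6}
  n11('aa'): parent n2 fail=0; on 'a' 0 → fail=2;  out {7}∪∅={7}
  n4('aba'): parent n3 fail=1; on 'a' 1→0 → fail=2;  out ∅∪∅=∅
  n9('caa'): parent n8 fail=2; on 'a' 2 → fail=11;  out {2}∪{7}={2,7}
  n10('cac'): parent n8 fail=2; on 'c' 2→0 → fail=7;  out {3}∪∅={3}
  n12('aab'): parent n11 fail=2; on 'b' 2 → fail=3;  out {4}∪{0}={0,4}
  n13('aac'): parent n11 fail=2; on 'c' 2→0 → fail=7;  out ∅∪∅=∅
  n5('abac'): parent n4 fail=2; on 'c' 2→0 → fail=7;  out ∅∪∅=∅
  n14('aacb'): parent n13 fail=7; on 'b' 7→0 → fail=1;  out {5}∪{0}={0,5}
  n6('abacc'): parent n5 fail=7; on 'c' 7→0 → fail=7;  out {1}∪∅={1}

Scan:
[0] read 'b'  n0⇒n1  emit P0@[0:0]
[1] read 'b'  n1⇒n1 ·f  emit P0@[1:1]
[2] read 'a'  n1⇒n2 ·f
[3] read 'a'  n2⇒n11  emit P7@[2:3]
[4] read 'c'  n11⇒n13
[5] read 'b'  n13⇒n14  emit P0@[5:5],P5@[2:5]
[6] read 'c'  n14⇒n7 ·f
[7] read 'b'  n7⇒n1 ·f  emit P0@[7:7]
[8] read 'b'  n1⇒n1 ·f  emit P0@[8:8]
[9] read 'a'  n1⇒n2 ·f
[10] read 'a'  n2⇒n11  emit P7@[9:10]
[11] read 'a'  n11⇒n11 ·f  emit P7@[10:11]
[12] read 'b'  n11⇒n12  emit P0@[12:12],P4@[10:12]
[13] read 'a'  n12⇒n4 ·f
[14] read 'c'  n4⇒n5
[15] read 'c'  n5⇒n6  emit P1@[11:15]
[16] read 'a'  n6⇒n8 ·f  emit P6@[15:16]
[17] read 'b'  n8⇒n3 ·f  emit P0@[17:17]
[18] read 'a'  n3⇒n4
[19] read 'a'  n4⇒n11 ·f  emit P7@[18:19]
[20] read 'b'  n11⇒n12  emit P0@[20:20],P4@[18:20]
[21] read 'a'  n12⇒n4 ·f
[22] read 'a'  n4⇒n11 ·f  emit P7@[21:22]
[23] read 'b'  n11⇒n12  emit P0@[23:23],P4@[21:23]
[24] read 'c'  n12⇒n7 ·f
[25] read 'b'  n7⇒n1 ·f  emit P0@[25:25]
[26] read 'c'  n1⇒n7 ·f
[27] read 'c'  n7⇒n7 ·f
[28] read 'a'  n7⇒n8  emit P6@[27:28]
[29] read 'c'  n8⇒n10  emit P3@[27:29]
[30] read 'a'  n10⇒n8 ·f  emit P6@[29:30]
[31] read 'a'  n8⇒n9  emit P2@[29:31],P7@[30:31]
[32] read 'a'  n9⇒n11 ·f  emit P7@[31:32]
[33] read 'a'  n11⇒n11 ·f  emit P7@[32:33]
[34] read 'a'  n11⇒n11 ·f  emit P7@[33:34]
[35] read 'b'  n11⇒n12  emit P0@[35:35],P4@[33:35]
[36] read 'a'  n12⇒n4 ·f
[37] read 'c'  n4⇒n5
[38] read 'a'  n5⇒n8 ·f  emit P6@[37:38]
[39] read 'a'  n8⇒n9  emit P2@[37:39],P7@[38:39]

Result: [[0,0],[1,0],[3,7],[5,0],[5,5],[7,0],[8,0],[10,7],[11,7],[12,0],[12,4],[15,1],[16,6],[17,0],[19,7],[20,0],[20,4],[22,7],[23,0],[23,4],[25,0],[28,6],[29,3],[30,6],[31,2],[31,7],[32,7],[33,7],[34,7],[35,0],[35,4],[38,6],[39,2],[39,7]]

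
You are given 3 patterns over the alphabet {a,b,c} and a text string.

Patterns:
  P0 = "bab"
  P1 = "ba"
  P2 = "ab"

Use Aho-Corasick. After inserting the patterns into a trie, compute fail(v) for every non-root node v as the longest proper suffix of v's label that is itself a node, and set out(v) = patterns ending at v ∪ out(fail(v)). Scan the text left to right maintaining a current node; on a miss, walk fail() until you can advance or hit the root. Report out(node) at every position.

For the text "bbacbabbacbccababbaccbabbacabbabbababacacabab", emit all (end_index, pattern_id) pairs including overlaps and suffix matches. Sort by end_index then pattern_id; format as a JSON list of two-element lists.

Build:
Trie (insert patterns):
  0='ε' goto a→4 b→1
  1='b' goto a→2
  2='ba' goto b→3  [P1 ends]
  3='bab' goto ·  [P0 ends]
  4='a' goto b→5
  5='ab' goto ·  [P2 ends]

Failure links (BFS by depth):
  n1('b'): parent n0 fail=0; on 'b' 0 → fail=0;  out ∅∪∅=∅
  n4('a'): parent n0 fail=0; on 'a' 0 → fail=0;  out ∅∪∅=∅
  n2('ba'): parent n1 fail=0; on 'a' 0 → fail=4;  out {1}∪∅={1}
  n5('ab'): parent n4 fail=0; on 'b' 0 → fail=1;  out {2}∪∅={2}
  n3('bab'): parent n2 fail=4; on 'b' 4 → fail=5;  out {0}∪{2}={0,2}

Run:
pos 0 'b': at 1
pos 1 'b': at 1 (via fail)
pos 2 'a': at 2  emit P1@[1:2]
pos 3 'c': at 0 (via fail)
pos 4 'b': at 1
pos 5 'a': at 2  emit P1@[4:5]
pos 6 'b': at 3  emit P0@[4:6],P2@[5:6]
pos 7 'b': at 1 (via fail)
pos 8 'a': at 2  emit P1@[7:8]
pos 9 'c': at 0 (via fail)
pos 10 'b': at 1
pos 11 'c': at 0 (via fail)
pos 12 'c': at 0
pos 13 'a': at 4
pos 14 'b': at 5  emit P2@[13:14]
pos 15 'a': at 2 (via fail)  emit P1@[14:15]
pos 16 'b': at 3  emit P0@[14:16],P2@[15:16]
pos 17 'b': at 1 (via fail)
pos 18 'a': at 2  emit P1@[17:18]
pos 19 'c': at 0 (via fail)
pos 20 'c': at 0
pos 21 'b': at 1
pos 22 'a': at 2  emit P1@[21:22]
pos 23 'b': at 3  emit P0@[21:23],P2@[22:23]
pos 24 'b': at 1 (via fail)
pos 25 'a': at 2  emit P1@[24:25]
pos 26 'c': at 0 (via fail)
pos 27 'a': at 4
pos 28 'b': at 5  emit P2@[27:28]
pos 29 'b': at 1 (via fail)
pos 30 'a': at 2  emit P1@[29:30]
pos 31 'b': at 3  emit P0@[29:31],P2@[30:31]
pos 32 'b': at 1 (via fail)
pos 33 'a': at 2  emit P1@[32:33]
pos 34 'b': at 3  emit P0@[32:34],P2@[33:34]
pos 35 'a': at 2 (via fail)  emit P1@[34:35]
pos 36 'b': at 3  emit P0@[34:36],P2@[35:36]
pos 37 'a': at 2 (via fail)  emit P1@[36:37]
pos 38 'c': at 0 (via fail)
pos 39 'a': at 4
pos 40 'c': at 0 (via fail)
pos 41 'a': at 4
pos 42 'b': at 5  emit P2@[41:42]
pos 43 'a': at 2 (via fail)  emit P1@[42:43]
pos 44 'b': at 3  emit P0@[42:44],P2@[43:44]

Result: [[2,1],[5,1],[6,0],[6,2],[8,1],[14,2],[15,1],[16,0],[16,2],[18,1],[22,1],[23,0],[23,2],[25,1],[28,2],[30,1],[31,0],[31,2],[33,1],[34,0],[34,2],[35,1],[36,0],[36,2],[37,1],[42,2],[43,1],[44,0],[44,2]]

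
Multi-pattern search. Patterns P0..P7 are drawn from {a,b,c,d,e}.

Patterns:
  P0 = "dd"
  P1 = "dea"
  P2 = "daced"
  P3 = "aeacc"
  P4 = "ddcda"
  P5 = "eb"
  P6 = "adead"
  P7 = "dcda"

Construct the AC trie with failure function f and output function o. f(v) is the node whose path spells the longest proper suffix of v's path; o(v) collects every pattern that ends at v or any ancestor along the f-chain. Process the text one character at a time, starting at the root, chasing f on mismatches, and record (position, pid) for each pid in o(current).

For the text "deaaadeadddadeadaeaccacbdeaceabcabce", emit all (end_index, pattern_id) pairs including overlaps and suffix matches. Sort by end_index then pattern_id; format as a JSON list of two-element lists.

Build:
Trie (insert patterns):
  0='ε' goto a→9 d→1 e→17
  1='d' goto a→5 c→23 d→2 e→3
  2='dd' goto c→14  ←P0
  3='de' goto a→4
  4='dea' goto ·  ←P1
  5='da' goto c→6
  6='dac' goto e→7
  7='dace' goto d→8
  8='daced' goto ·  ←P2
  9='a' goto d→19 e→10
  10='ae' goto a→11
  11='aea' goto c→12
  12='aeac' goto c→13
  13='aeacc' goto ·  ←P3
  14='ddc' goto d→15
  15='ddcd' goto a→16
  16='ddcda' goto ·  ←P4
  17='e' goto b→18
  18='eb' goto ·  ←P5
  19='ad' goto e→20
  20='ade' goto a→21
  21='adea' goto d→22
  22='adead' goto ·  ←P6
  23='dc' goto d→24
  24='dcd' goto a→25
  25='dcda' goto ·  ←P7

BFS fail/out derivation:
  fail(1) 'd': from fail(0)=0 chase 'd': 0 ⇒ 0;  out=∅∪out(0)=∅
  fail(9) 'a': from fail(0)=0 chase 'a': 0 ⇒ 0;  out=∅∪out(0)=∅
  fail(17) 'e': from fail(0)=0 chase 'e': 0 ⇒ 0;  out=∅∪out(0)=∅
  fail(2) 'dd': from fail(1)=0 chase 'd': 0 ⇒ 1;  out={0}∪out(1)={0}
  fail(3) 'de': from fail(1)=0 chase 'e': 0 ⇒ 17;  out=∅∪out(17)=∅
  fail(5) 'da': from fail(1)=0 chase 'a': 0 ⇒ 9;  out=∅∪out(9)=∅
  fail(10) 'ae': from fail(9)=0 chase 'e': 0 ⇒ 17;  out=∅∪out(17)=∅
  fail(18) 'eb': from fail(17)=0 chase 'b': 0 ⇒ 0;  out={5}∪out(0)={5}
  fail(19) 'ad': from fail(9)=0 chase 'd': 0 ⇒ 1;  out=∅∪out(1)=∅
  fail(23) 'dc': from fail(1)=0 chase 'c': 0 ⇒ 0;  out=∅∪out(0)=∅
  fail(4) 'dea': from fail(3)=17 chase 'a': 17→0 ⇒ 9;  out={1}∪out(9)={1}
  fail(6) 'dac': from fail(5)=9 chase 'c': 9→0 ⇒ 0;  out=∅∪out(0)=∅
  fail(11) 'aea': from fail(10)=17 chase 'a': 17→0 ⇒ 9;  out=∅∪out(9)=∅
  fail(14) 'ddc': from fail(2)=1 chase 'c': 1 ⇒ 23;  out=∅∪out(23)=∅
  fail(20) 'ade': from fail(19)=1 chase 'e': 1 ⇒ 3;  out=∅∪out(3)=∅
  fail(24) 'dcd': from fail(23)=0 chase 'd': 0 ⇒ 1;  out=∅∪out(1)=∅
  fail(7) 'dace': from fail(6)=0 chase 'e': 0 ⇒ 17;  out=∅∪out(17)=∅
  fail(12) 'aeac': from fail(11)=9 chase 'c': 9→0 ⇒ 0;  out=∅∪out(0)=∅
  fail(15) 'ddcd': from fail(14)=23 chase 'd': 23 ⇒ 24;  out=∅∪out(24)=∅
  fail(21) 'adea': from fail(20)=3 chase 'a': 3 ⇒ 4;  out=∅∪out(4)={1}
  fail(25) 'dcda': from fail(24)=1 chase 'a': 1 ⇒ 5;  out={7}∪out(5)={7}
  fail(8) 'daced': from fail(7)=17 chase 'd': 17→0 ⇒ 1;  out={2}∪out(1)={2}
  fail(13) 'aeacc': from fail(12)=0 chase 'c': 0 ⇒ 0;  out={3}∪out(0)={3}
  fail(16) 'ddcda': from fail(15)=24 chase 'a': 24 ⇒ 25;  out={4}∪out(25)={4,7}
  fail(22) 'adead': from fail(21)=4 chase 'd': 4→9 ⇒ 19;  out={6}∪out(19)={6}

Scan:
i=0 'd': node 0→1
i=1 'e': node 1→3
i=2 'a': node 3→4  → match P1@[0:2]
i=3 'a': node 4→9 ·f
i=4 'a': node 9→9 ·f
i=5 'd': node 9→19
i=6 'e': node 19→20
i=7 'a': node 20→21  → match P1@[5:7]
i=8 'd': node 21→22  → match P6@[4:8]
i=9 'd': node 22→2 ·f  → match P0@[8:9]
i=10 'd': node 2→2 ·f  → match P0@[9:10]
i=11 'a': node 2→5 ·f
i=12 'd': node 5→19 ·f
i=13 'e': node 19→20
i=14 'a': node 20→21  → match P1@[12:14]
i=15 'd': node 21→22  → match P6@[11:15]
i=16 'a': node 22→5 ·f
i=17 'e': node 5→10 ·f
i=18 'a': node 10→11
i=19 'c': node 11→12
i=20 'c': node 12→13  → match P3@[16:20]
i=21 'a': node 13→9 ·f
i=22 'c': node 9→0 ·f
i=23 'b': node 0→0
i=24 'd': node 0→1
i=25 'e': node 1→3
i=26 'a': node 3→4  → match P1@[24:26]
i=27 'c': node 4→0 ·f
i=28 'e': node 0→17
i=29 'a': node 17→9 ·f
i=30 'b': node 9→0 ·f
i=31 'c': node 0→0
i=32 'a': node 0→9
i=33 'b': node 9→0 ·f
i=34 'c': node 0→0
i=35 'e': node 0→17

All matches (sorted): [[2,1],[7,1],[8,6],[9,0],[10,0],[14,1],[15,6],[20,3],[26,1]]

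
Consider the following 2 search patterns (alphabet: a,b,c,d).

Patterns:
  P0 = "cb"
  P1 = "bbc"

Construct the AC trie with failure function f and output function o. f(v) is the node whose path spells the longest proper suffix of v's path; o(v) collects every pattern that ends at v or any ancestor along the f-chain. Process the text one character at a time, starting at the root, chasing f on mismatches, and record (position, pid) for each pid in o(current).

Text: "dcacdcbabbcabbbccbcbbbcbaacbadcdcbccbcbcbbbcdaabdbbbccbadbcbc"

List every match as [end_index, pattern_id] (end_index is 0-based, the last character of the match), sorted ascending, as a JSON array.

Construct AC machine:
Trie nodes:
  n0 'ε': b→3 c→1
  n1 'c': b→2
  n2 'cb': ·  [P0 ends]
  n3 'b': b→4
  n4 'bb': c→5
  n5 'bbc': ·  [P1 ends]

Failure links (BFS by depth):
  n1('c'): parent n0 fail=0; on 'c' 0 → fail=0;  out ∅∪∅=∅
  n3('b'): parent n0 fail=0; on 'b' 0 → fail=0;  out ∅∪∅=∅
  n2('cb'): parent n1 fail=0; on 'b' 0 → fail=3;  out {0}∪∅={0}
  n4('bb'): parent n3 fail=0; on 'b' 0 → fail=3;  out ∅∪∅=∅
  n5('bbc'): parent n4 fail=3; on 'c' 3→0 → fail=1;  out {1}∪∅={1}

Run:
[0] read 'd'  n0⇒n0
[1] read 'c'  n0⇒n1
[2] read 'a'  n1⇒n0 ·f
[3] read 'c'  n0⇒n1
[4] read 'd'  n1⇒n0 ·f
[5] read 'c'  n0⇒n1
[6] read 'b'  n1⇒n2  → match P0@[5:6]
[7] read 'a'  n2⇒n0 ·f
[8] read 'b'  n0⇒n3
[9] read 'b'  n3⇒n4
[10] read 'c'  n4⇒n5  → match P1@[8:10]
[11] read 'a'  n5⇒n0 ·f
[12] read 'b'  n0⇒n3
[13] read 'b'  n3⇒n4
[14] read 'b'  n4⇒n4 ·f
[15] read 'c'  n4⇒n5  → match P1@[13:15]
[16] read 'c'  n5⇒n1 ·f
[17] read 'b'  n1⇒n2  → match P0@[16:17]
[18] read 'c'  n2⇒n1 ·f
[19] read 'b'  n1⇒n2  → match P0@[18:19]
[20] read 'b'  n2⇒n4 ·f
[21] read 'b'  n4⇒n4 ·f
[22] read 'c'  n4⇒n5  → match P1@[20:22]
[23] read 'b'  n5⇒n2 ·f  → match P0@[22:23]
[24] read 'a'  n2⇒n0 ·f
[25] read 'a'  n0⇒n0
[26] read 'c'  n0⇒n1
[27] read 'b'  n1⇒n2  → match P0@[26:27]
[28] read 'a'  n2⇒n0 ·f
[29] read 'd'  n0⇒n0
[30] read 'c'  n0⇒n1
[31] read 'd'  n1⇒n0 ·f
[32] read 'c'  n0⇒n1
[33] read 'b'  n1⇒n2  → match P0@[32:33]
[34] read 'c'  n2⇒n1 ·f
[35] read 'c'  n1⇒n1 ·f
[36] read 'b'  n1⇒n2  → match P0@[35:36]
[37] read 'c'  n2⇒n1 ·f
[38] read 'b'  n1⇒n2  → match P0@[37:38]
[39] read 'c'  n2⇒n1 ·f
[40] read 'b'  n1⇒n2  → match P0@[39:40]
[41] read 'b'  n2⇒n4 ·f
[42] read 'b'  n4⇒n4 ·f
[43] read 'c'  n4⇒n5  → match P1@[41:43]
[44] read 'd'  n5⇒n0 ·f
[45] read 'a'  n0⇒n0
[46] read 'a'  n0⇒n0
[47] read 'b'  n0⇒n3
[48] read 'd'  n3⇒n0 ·f
[49] read 'b'  n0⇒n3
[50] read 'b'  n3⇒n4
[51] read 'b'  n4⇒n4 ·f
[52] read 'c'  n4⇒n5  → match P1@[50:52]
[53] read 'c'  n5⇒n1 ·f
[54] read 'b'  n1⇒n2  → match P0@[53:54]
[55] read 'a'  n2⇒n0 ·f
[56] read 'd'  n0⇒n0
[57] read 'b'  n0⇒n3
[58] read 'c'  n3⇒n1 ·f
[59] read 'b'  n1⇒n2  → match P0@[58:59]
[60] read 'c'  n2⇒n1 ·f

All matches (sorted): [[6,0],[10,1],[15,1],[17,0],[19,0],[22,1],[23,0],[27,0],[33,0],[36,0],[38,0],[40,0],[43,1],[52,1],[54,0],[59,0]]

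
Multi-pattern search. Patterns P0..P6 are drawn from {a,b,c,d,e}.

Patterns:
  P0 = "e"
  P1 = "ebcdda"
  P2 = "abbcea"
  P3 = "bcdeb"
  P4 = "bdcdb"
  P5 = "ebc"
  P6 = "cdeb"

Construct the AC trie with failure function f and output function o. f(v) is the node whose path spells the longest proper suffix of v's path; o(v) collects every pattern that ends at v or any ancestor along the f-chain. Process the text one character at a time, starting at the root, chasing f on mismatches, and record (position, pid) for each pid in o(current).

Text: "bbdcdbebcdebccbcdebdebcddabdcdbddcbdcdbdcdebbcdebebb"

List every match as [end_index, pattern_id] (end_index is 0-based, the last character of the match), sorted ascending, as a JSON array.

Build:
Trie nodes:
  n0 'ε': a→7 b→13 c→22 e→1
  n1 'e': b→2  [P0 ends]
  n2 'eb': c→3
  n3 'ebc': d→4  [P5 ends]
  n4 'ebcd': d→5
  n5 'ebcdd': a→6
  n6 'ebcdda': ·  [P1 ends]
  n7 'a': b→8
  n8 'ab': b→9
  n9 'abb': c→10
  n10 'abbc': e→11
  n11 'abbce': a→12
  n12 'abbcea': ·  [P2 ends]
  n13 'b': c→14 d→18
  n14 'bc': d→15
  n15 'bcd': e→16
  n16 'bcde': b→17
  n17 'bcdeb': ·  [P3 ends]
  n18 'bd': c→19
  n19 'bdc': d→20
  n20 'bdcd': b→21
  n21 'bdcdb': ·  [P4 ends]
  n22 'c': d→23
  n23 'cd': e→24
  n24 'cde': b→25
  n25 'cdeb': ·  [P6 ends]

BFS fail/out derivation:
  n1('e'): parent n0 fail=0; on 'e' 0 → fail=0;  out {0}∪∅={0}
  n7('a'): parent n0 fail=0; on 'a' 0 → fail=0;  out ∅∪∅=∅
  n13('b'): parent n0 fail=0; on 'b' 0 → fail=0;  out ∅∪∅=∅
  n22('c'): parent n0 fail=0; on 'c' 0 → fail=0;  out ∅∪∅=∅
  n2('eb'): parent n1 fail=0; on 'b' 0 → fail=13;  out ∅∪∅=∅
  n8('ab'): parent n7 fail=0; on 'b' 0 → fail=13;  out ∅∪∅=∅
  n14('bc'): parent n13 fail=0; on 'c' 0 → fail=22;  out ∅∪∅=∅
  n18('bd'): parent n13 fail=0; on 'd' 0 → fail=0;  out ∅∪∅=∅
  n23('cd'): parent n22 fail=0; on 'd' 0 → fail=0;  out ∅∪∅=∅
  n3('ebc'): parent n2 fail=13; on 'c' 13 → fail=14;  out {5}∪∅={5}
  n9('abb'): parent n8 fail=13; on 'b' 13→0 → fail=13;  out ∅∪∅=∅
  n15('bcd'): parent n14 fail=22; on 'd' 22 → fail=23;  out ∅∪∅=∅
  n19('bdc'): parent n18 fail=0; on 'c' 0 → fail=22;  out ∅∪∅=∅
  n24('cde'): parent n23 fail=0; on 'e' 0 → fail=1;  out ∅∪{0}={0}
  n4('ebcd'): parent n3 fail=14; on 'd' 14 → fail=15;  out ∅∪∅=∅
  n10('abbc'): parent n9 fail=13; on 'c' 13 → fail=14;  out ∅∪∅=∅
  n16('bcde'): parent n15 fail=23; on 'e' 23 → fail=24;  out ∅∪{0}={0}
  n20('bdcd'): parent n19 fail=22; on 'd' 22 → fail=23;  out ∅∪∅=∅
  n25('cdeb'): parent n24 fail=1; on 'b' 1 → fail=2;  out {6}∪∅={6}
  n5('ebcdd'): parent n4 fail=15; on 'd' 15→23→0 → fail=0;  out ∅∪∅=∅
  n11('abbce'): parent n10 fail=14; on 'e' 14→22→0 → fail=1;  out ∅∪{0}={0}
  n17('bcdeb'): parent n16 fail=24; on 'b' 24 → fail=25;  out {3}∪{6}={3,6}
  n21('bdcdb'): parent n20 fail=23; on 'b' 23→0 → fail=13;  out {4}∪∅={4}
  n6('ebcdda'): parent n5 fail=0; on 'a' 0 → fail=7;  out {1}∪∅={1}
  n12('abbcea'): parent n11 fail=1; on 'a' 1→0 → fail=7;  out {2}∪∅={2}

Text stream:
i=0 'b': node 0→13
i=1 'b': node 13→13 (fail-walked)
i=2 'd': node 13→18
i=3 'c': node 18→19
i=4 'd': node 19→20
i=5 'b': node 20→21  ** P4@[1:5]
i=6 'e': node 21→1 (fail-walked)  ** P0@[6:6]
i=7 'b': node 1→2
i=8 'c': node 2→3  ** P5@[6:8]
i=9 'd': node 3→4
i=10 'e': node 4→16 (fail-walked)  ** P0@[10:10]
i=11 'b': node 16→17  ** P3@[7:11],P6@[8:11]
i=12 'c': node 17→3 (fail-walked)  ** P5@[10:12]
i=13 'c': node 3→22 (fail-walked)
i=14 'b': node 22→13 (fail-walked)
i=15 'c': node 13→14
i=16 'd': node 14→15
i=17 'e': node 15→16  ** P0@[17:17]
i=18 'b': node 16→17  ** P3@[14:18],P6@[15:18]
i=19 'd': node 17→18 (fail-walked)
i=20 'e': node 18→1 (fail-walked)  ** P0@[20:20]
i=21 'b': node 1→2
i=22 'c': node 2→3  ** P5@[20:22]
i=23 'd': node 3→4
i=24 'd': node 4→5
i=25 'a': node 5→6  ** P1@[20:25]
i=26 'b': node 6→8 (fail-walked)
i=27 'd': node 8→18 (fail-walked)
i=28 'c': node 18→19
i=29 'd': node 19→20
i=30 'b': node 20→21  ** P4@[26:30]
i=31 'd': node 21→18 (fail-walked)
i=32 'd': node 18→0 (fail-walked)
i=33 'c': node 0→22
i=34 'b': node 22→13 (fail-walked)
i=35 'd': node 13→18
i=36 'c': node 18→19
i=37 'd': node 19→20
i=38 'b': node 20→21  ** P4@[34:38]
i=39 'd': node 21→18 (fail-walked)
i=40 'c': node 18→19
i=41 'd': node 19→20
i=42 'e': node 20→24 (fail-walked)  ** P0@[42:42]
i=43 'b': node 24→25  ** P6@[40:43]
i=44 'b': node 25→13 (fail-walked)
i=45 'c': node 13→14
i=46 'd': node 14→15
i=47 'e': node 15→16  ** P0@[47:47]
i=48 'b': node 16→17  ** P3@[44:48],P6@[45:48]
i=49 'e': node 17→1 (fail-walked)  ** P0@[49:49]
i=50 'b': node 1→2
i=51 'b': node 2→13 (fail-walked)

Result: [[5,4],[6,0],[8,5],[10,0],[11,3],[11,6],[12,5],[17,0],[18,3],[18,6],[20,0],[22,5],[25,1],[30,4],[38,4],[42,0],[43,6],[47,0],[48,3],[48,6],[49,0]]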